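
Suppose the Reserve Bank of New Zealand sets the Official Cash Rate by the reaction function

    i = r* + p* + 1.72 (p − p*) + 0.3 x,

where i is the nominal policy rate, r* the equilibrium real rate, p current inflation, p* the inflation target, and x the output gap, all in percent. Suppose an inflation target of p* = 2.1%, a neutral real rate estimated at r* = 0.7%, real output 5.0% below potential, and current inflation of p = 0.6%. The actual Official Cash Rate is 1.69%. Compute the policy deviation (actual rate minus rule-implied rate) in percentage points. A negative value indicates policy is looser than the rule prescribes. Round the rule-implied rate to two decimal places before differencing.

Output 5.0% below potential → x = -5.0.
i = 0.7 + 2.1 + 1.72 × (0.6 − 2.1) + 0.3 × (-5.0)
   = 0.7 + 2.1 − 2.58 − 1.5 = -1.28
Deviation = 1.69 − (-1.28) = 2.97 pp.

2.97 pp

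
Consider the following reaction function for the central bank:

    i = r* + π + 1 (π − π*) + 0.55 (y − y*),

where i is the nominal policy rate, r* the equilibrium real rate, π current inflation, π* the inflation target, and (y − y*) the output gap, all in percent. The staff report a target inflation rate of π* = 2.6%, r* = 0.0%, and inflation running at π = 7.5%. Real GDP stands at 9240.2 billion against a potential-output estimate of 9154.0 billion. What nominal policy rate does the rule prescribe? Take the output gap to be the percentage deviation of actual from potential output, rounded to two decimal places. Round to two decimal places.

12.92%

Output gap = 100 × (9240.2 − 9154.0) / 9154.0 = 0.94%.
i = 0.00 + 7.50 + 1 × (7.50 − 2.60) + 0.55 × 0.94
   = 0.00 + 7.5 + 4.9 + 0.517 = 12.92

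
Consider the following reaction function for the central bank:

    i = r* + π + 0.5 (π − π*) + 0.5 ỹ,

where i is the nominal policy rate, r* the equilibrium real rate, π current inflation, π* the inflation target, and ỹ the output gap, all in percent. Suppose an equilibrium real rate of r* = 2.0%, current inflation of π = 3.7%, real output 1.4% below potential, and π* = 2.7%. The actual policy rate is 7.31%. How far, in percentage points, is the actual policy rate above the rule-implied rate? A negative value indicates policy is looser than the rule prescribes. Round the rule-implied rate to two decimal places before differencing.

1.81 pp

Output 1.4% below potential → ỹ = -1.4.
i = 2.0 + 3.7 + 0.5 × (3.7 − 2.7) + 0.5 × (-1.4)
   = 2.0 + 3.7 + 0.5 − 0.7 = 5.50
Deviation = 7.31 − 5.50 = 1.81 pp.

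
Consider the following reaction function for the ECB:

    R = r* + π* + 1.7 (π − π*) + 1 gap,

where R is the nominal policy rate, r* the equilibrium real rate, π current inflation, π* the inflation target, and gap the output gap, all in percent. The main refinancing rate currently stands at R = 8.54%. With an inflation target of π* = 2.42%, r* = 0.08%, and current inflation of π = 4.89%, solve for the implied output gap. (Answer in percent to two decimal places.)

1.84%

1 gap = 8.54 − 0.08 − 2.42 − 1.7 × (4.89 − 2.42) = 1.841
gap = 1.841 / 1 = 1.84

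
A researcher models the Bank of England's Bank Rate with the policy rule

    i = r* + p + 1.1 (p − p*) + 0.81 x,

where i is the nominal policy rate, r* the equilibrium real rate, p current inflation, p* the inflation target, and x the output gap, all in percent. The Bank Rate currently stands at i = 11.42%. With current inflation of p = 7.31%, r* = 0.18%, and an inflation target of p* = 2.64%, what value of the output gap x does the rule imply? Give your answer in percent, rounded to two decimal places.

-1.49%

0.81 x = 11.42 − 0.18 − 7.31 − 1.1 × (7.31 − 2.64) = -1.207
x = -1.207 / 0.81 = -1.49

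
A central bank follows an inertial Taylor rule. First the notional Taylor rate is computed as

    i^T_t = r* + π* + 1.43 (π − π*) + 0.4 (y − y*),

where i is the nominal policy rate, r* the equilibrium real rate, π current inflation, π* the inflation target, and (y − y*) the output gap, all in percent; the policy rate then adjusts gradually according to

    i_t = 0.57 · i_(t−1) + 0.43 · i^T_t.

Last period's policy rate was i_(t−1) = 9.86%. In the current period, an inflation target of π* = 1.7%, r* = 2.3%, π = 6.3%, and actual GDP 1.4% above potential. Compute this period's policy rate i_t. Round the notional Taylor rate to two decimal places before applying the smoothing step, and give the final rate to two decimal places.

Output 1.4% above potential → (y − y*) = 1.4.
i^T_t = 2.3 + 1.7 + 1.43 × (6.3 − 1.7) + 0.4 × 1.4
   = 2.3 + 1.7 + 6.578 + 0.56 = 11.14
i_t = 0.57 × 9.86 + 0.43 × 11.14 = 5.6202 + 4.7902 = 10.41

10.41%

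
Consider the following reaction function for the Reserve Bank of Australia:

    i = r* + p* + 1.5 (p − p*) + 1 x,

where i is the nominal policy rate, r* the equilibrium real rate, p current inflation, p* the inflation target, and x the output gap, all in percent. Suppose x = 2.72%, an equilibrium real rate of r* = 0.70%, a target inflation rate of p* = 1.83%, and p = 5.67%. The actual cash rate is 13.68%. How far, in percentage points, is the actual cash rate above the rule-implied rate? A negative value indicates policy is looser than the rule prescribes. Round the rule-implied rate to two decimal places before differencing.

i = 0.70 + 1.83 + 1.5 × (5.67 − 1.83) + 1 × 2.72
   = 0.70 + 1.83 + 5.76 + 2.72 = 11.01
Deviation = 13.68 − 11.01 = 2.67 pp.

2.67 pp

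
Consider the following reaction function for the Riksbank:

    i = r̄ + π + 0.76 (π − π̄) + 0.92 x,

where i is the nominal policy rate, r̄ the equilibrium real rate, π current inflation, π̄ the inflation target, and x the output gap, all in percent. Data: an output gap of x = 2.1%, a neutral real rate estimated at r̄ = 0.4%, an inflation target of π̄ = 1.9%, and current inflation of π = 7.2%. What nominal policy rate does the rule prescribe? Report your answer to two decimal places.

i = 0.4 + 7.2 + 0.76 × (7.2 − 1.9) + 0.92 × 2.1
   = 0.4 + 7.2 + 4.028 + 1.932 = 13.56

13.56%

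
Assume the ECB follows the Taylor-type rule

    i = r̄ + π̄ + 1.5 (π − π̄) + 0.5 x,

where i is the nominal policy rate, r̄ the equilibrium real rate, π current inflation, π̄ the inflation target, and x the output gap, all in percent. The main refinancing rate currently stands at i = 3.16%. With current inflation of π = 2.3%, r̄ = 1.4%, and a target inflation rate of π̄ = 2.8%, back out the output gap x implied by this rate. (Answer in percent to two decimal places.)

0.5 x = 3.16 − 1.4 − 2.8 − 1.5 × (2.3 − 2.8) = -0.29
x = -0.29 / 0.5 = -0.58

-0.58%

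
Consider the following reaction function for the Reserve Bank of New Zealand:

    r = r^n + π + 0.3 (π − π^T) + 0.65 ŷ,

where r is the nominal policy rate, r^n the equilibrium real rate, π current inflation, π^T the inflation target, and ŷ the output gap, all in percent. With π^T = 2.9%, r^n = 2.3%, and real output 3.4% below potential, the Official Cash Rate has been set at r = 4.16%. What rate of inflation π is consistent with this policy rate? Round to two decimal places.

3.80%

Output 3.4% below potential → ŷ = -3.4.
Collecting π: r = r^n + (1 + 0.3) π − 0.3 π^T + 0.65 ŷ
1.3 π = 4.16 − 2.3 + 0.3 × 2.9 − 0.65 × (-3.4) = 4.94
π = 4.94 / 1.3 = 3.80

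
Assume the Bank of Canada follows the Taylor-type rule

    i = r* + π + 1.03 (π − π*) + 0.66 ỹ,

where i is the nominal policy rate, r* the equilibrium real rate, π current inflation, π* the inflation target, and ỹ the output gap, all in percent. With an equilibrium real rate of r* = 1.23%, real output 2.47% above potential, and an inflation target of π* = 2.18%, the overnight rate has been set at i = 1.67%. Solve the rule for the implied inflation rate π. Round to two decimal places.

0.52%

Output 2.47% above potential → ỹ = 2.47.
Collecting π: i = r* + (1 + 1.03) π − 1.03 π* + 0.66 ỹ
2.03 π = 1.67 − 1.23 + 1.03 × 2.18 − 0.66 × 2.47 = 1.0552
π = 1.0552 / 2.03 = 0.52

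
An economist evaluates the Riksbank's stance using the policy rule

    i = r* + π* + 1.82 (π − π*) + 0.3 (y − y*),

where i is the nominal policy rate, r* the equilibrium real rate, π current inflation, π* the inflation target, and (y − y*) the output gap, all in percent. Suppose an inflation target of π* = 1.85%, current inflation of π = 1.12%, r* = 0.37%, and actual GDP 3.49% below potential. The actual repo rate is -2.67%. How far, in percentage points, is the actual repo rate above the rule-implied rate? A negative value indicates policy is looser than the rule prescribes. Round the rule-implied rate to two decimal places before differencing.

Output 3.49% below potential → (y − y*) = -3.49.
i = 0.37 + 1.85 + 1.82 × (1.12 − 1.85) + 0.3 × (-3.49)
   = 0.37 + 1.85 − 1.3286 − 1.047 = -0.16
Deviation = -2.67 − (-0.16) = -2.51 pp.

-2.51 pp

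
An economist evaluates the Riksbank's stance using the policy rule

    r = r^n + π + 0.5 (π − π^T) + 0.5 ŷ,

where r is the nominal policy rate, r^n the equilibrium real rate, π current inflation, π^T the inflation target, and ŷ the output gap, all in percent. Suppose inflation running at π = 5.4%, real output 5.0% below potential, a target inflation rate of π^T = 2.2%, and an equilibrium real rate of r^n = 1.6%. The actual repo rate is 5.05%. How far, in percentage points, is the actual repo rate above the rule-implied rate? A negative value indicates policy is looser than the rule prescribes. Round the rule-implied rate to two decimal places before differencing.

Output 5.0% below potential → ŷ = -5.0.
r = 1.6 + 5.4 + 0.5 × (5.4 − 2.2) + 0.5 × (-5.0)
   = 1.6 + 5.4 + 1.6 − 2.5 = 6.10
Deviation = 5.05 − 6.10 = -1.05 pp.

-1.05 pp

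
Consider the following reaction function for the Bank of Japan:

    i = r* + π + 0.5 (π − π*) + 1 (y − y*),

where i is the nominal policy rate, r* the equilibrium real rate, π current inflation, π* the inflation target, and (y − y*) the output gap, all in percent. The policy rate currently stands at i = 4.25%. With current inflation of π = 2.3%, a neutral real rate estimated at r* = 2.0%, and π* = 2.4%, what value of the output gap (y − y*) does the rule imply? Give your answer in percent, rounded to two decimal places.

0.00%

1 (y − y*) = 4.25 − 2.0 − 2.3 − 0.5 × (2.3 − 2.4) = 0
(y − y*) = 0 / 1 = 0.00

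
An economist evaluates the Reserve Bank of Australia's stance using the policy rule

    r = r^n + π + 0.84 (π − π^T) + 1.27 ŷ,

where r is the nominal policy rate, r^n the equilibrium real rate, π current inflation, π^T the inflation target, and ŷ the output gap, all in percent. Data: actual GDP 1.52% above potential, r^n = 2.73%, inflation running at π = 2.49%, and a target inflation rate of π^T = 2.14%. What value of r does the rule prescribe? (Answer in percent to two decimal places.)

Output 1.52% above potential → ŷ = 1.52.
r = 2.73 + 2.49 + 0.84 × (2.49 − 2.14) + 1.27 × 1.52
   = 2.73 + 2.49 + 0.294 + 1.9304 = 7.44

7.44%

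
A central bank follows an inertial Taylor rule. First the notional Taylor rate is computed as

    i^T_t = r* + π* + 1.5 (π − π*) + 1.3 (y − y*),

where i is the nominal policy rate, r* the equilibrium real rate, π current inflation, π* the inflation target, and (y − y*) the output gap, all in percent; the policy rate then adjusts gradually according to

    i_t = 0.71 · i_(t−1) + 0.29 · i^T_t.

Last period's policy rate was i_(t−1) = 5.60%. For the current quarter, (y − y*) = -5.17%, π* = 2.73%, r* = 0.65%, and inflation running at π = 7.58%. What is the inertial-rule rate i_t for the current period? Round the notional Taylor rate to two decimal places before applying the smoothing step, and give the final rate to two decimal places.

i^T_t = 0.65 + 2.73 + 1.5 × (7.58 − 2.73) + 1.3 × (-5.17)
   = 0.65 + 2.73 + 7.275 − 6.721 = 3.93
i_t = 0.71 × 5.60 + 0.29 × 3.93 = 3.976 + 1.1397 = 5.12

5.12%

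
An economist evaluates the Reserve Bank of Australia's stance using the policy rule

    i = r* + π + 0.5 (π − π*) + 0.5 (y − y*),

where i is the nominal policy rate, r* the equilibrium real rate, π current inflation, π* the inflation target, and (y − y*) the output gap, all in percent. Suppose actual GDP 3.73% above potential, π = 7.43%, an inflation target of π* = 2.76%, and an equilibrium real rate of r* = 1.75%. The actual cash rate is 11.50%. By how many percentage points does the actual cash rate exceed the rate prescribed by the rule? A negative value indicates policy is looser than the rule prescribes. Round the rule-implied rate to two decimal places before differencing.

Output 3.73% above potential → (y − y*) = 3.73.
i = 1.75 + 7.43 + 0.5 × (7.43 − 2.76) + 0.5 × 3.73
   = 1.75 + 7.43 + 2.335 + 1.865 = 13.38
Deviation = 11.50 − 13.38 = -1.88 pp.

-1.88 pp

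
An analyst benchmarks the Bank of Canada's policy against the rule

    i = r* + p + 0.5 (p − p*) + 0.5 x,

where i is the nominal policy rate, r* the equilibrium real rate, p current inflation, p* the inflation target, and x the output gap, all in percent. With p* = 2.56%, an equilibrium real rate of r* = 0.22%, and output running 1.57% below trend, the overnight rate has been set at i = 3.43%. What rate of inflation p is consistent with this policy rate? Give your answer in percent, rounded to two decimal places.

3.52%

Output 1.57% below potential → x = -1.57.
Collecting p: i = r* + (1 + 0.5) p − 0.5 p* + 0.5 x
1.5 p = 3.43 − 0.22 + 0.5 × 2.56 − 0.5 × (-1.57) = 5.275
p = 5.275 / 1.5 = 3.52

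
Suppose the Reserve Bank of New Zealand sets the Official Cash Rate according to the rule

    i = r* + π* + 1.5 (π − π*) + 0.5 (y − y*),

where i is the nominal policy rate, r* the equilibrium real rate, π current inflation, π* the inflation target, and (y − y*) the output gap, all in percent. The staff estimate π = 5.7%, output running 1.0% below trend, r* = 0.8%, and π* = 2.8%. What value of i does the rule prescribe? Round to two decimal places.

7.45%

Output 1.0% below potential → (y − y*) = -1.0.
i = 0.8 + 2.8 + 1.5 × (5.7 − 2.8) + 0.5 × (-1.0)
   = 0.8 + 2.8 + 4.35 − 0.5 = 7.45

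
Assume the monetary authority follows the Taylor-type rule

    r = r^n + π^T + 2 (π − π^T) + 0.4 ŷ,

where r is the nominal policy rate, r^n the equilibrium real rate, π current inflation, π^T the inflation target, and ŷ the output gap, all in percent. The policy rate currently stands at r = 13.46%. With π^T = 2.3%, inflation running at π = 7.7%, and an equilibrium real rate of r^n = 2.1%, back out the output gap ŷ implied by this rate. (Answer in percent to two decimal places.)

0.4 ŷ = 13.46 − 2.1 − 2.3 − 2 × (7.7 − 2.3) = -1.74
ŷ = -1.74 / 0.4 = -4.35

-4.35%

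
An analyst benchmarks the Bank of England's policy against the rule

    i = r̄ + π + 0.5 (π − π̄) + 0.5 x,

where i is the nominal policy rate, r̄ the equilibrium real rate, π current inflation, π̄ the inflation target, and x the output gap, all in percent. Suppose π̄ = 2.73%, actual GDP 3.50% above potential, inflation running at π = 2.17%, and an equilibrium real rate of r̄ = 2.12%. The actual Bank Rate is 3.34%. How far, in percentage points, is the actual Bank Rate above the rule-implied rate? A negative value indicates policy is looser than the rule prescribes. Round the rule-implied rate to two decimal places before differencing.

Output 3.50% above potential → x = 3.50.
i = 2.12 + 2.17 + 0.5 × (2.17 − 2.73) + 0.5 × 3.50
   = 2.12 + 2.17 − 0.28 + 1.75 = 5.76
Deviation = 3.34 − 5.76 = -2.42 pp.

-2.42 pp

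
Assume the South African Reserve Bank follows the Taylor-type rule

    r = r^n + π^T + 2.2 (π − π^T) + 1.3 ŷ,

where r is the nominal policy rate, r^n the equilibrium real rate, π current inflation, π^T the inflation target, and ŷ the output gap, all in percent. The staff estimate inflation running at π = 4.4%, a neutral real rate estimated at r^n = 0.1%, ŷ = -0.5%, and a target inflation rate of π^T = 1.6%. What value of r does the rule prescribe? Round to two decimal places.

r = 0.1 + 1.6 + 2.2 × (4.4 − 1.6) + 1.3 × (-0.5)
   = 0.1 + 1.6 + 6.16 − 0.65 = 7.21

7.21%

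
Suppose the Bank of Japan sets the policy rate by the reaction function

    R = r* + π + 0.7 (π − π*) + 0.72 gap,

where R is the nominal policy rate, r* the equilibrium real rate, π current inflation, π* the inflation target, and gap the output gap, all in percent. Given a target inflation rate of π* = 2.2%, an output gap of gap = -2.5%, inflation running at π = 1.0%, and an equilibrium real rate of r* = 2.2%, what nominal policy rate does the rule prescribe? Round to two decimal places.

R = 2.2 + 1.0 + 0.7 × (1.0 − 2.2) + 0.72 × (-2.5)
   = 2.2 + 1 − 0.84 − 1.8 = 0.56

0.56%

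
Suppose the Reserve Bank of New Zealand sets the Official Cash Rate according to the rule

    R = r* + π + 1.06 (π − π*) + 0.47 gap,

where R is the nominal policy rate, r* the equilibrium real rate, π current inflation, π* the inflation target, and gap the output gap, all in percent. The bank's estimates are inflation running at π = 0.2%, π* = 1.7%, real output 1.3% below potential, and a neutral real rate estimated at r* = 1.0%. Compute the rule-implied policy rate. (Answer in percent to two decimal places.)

-1.00%

Output 1.3% below potential → gap = -1.3.
R = 1.0 + 0.2 + 1.06 × (0.2 − 1.7) + 0.47 × (-1.3)
   = 1.0 + 0.2 − 1.59 − 0.611 = -1.00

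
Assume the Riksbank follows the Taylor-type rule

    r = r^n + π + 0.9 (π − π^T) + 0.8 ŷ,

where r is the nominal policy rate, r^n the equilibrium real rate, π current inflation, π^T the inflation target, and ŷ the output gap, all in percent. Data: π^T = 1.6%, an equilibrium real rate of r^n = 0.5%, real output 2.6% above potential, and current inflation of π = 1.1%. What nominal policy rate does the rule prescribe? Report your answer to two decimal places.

Output 2.6% above potential → ŷ = 2.6.
r = 0.5 + 1.1 + 0.9 × (1.1 − 1.6) + 0.8 × 2.6
   = 0.5 + 1.1 − 0.45 + 2.08 = 3.23

3.23%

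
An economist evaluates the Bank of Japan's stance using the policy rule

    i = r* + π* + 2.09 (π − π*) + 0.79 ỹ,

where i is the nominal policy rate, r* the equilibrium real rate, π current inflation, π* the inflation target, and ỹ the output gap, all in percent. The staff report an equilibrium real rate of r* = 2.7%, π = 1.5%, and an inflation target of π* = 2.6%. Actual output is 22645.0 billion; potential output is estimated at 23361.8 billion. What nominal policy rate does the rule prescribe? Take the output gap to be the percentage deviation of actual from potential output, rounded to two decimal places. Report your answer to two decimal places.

0.58%

Output gap = 100 × (22645.0 − 23361.8) / 23361.8 = -3.07%.
i = 2.70 + 2.60 + 2.09 × (1.50 − 2.60) + 0.79 × (-3.07)
   = 2.70 + 2.6 − 2.299 − 2.4253 = 0.58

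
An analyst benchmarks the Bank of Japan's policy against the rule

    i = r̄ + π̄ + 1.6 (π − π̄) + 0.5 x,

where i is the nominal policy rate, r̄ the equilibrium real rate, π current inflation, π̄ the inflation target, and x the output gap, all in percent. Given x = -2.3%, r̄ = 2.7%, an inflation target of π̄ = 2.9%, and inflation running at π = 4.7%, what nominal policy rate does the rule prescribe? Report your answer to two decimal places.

7.33%

i = 2.7 + 2.9 + 1.6 × (4.7 − 2.9) + 0.5 × (-2.3)
   = 2.7 + 2.9 + 2.88 − 1.15 = 7.33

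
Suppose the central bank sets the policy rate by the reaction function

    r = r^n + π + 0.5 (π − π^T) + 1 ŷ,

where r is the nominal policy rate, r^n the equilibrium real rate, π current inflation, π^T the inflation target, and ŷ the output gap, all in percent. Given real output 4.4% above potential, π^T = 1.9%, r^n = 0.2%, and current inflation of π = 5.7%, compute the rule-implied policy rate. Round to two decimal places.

Output 4.4% above potential → ŷ = 4.4.
r = 0.2 + 5.7 + 0.5 × (5.7 − 1.9) + 1 × 4.4
   = 0.2 + 5.7 + 1.9 + 4.4 = 12.20

12.20%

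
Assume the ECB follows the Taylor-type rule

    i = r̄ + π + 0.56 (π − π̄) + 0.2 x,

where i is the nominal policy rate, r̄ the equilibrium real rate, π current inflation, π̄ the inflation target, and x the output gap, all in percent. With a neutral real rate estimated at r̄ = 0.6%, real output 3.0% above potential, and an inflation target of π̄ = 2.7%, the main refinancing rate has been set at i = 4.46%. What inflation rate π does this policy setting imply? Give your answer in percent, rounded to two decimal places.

3.06%

Output 3.0% above potential → x = 3.0.
Collecting π: i = r̄ + (1 + 0.56) π − 0.56 π̄ + 0.2 x
1.56 π = 4.46 − 0.6 + 0.56 × 2.7 − 0.2 × 3.0 = 4.772
π = 4.772 / 1.56 = 3.06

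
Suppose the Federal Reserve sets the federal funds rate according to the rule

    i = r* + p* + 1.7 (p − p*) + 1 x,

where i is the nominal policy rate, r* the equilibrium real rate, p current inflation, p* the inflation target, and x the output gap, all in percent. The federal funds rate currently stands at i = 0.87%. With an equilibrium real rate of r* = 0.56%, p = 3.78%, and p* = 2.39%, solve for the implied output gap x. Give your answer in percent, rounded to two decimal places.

1 x = 0.87 − 0.56 − 2.39 − 1.7 × (3.78 − 2.39) = -4.443
x = -4.443 / 1 = -4.44

-4.44%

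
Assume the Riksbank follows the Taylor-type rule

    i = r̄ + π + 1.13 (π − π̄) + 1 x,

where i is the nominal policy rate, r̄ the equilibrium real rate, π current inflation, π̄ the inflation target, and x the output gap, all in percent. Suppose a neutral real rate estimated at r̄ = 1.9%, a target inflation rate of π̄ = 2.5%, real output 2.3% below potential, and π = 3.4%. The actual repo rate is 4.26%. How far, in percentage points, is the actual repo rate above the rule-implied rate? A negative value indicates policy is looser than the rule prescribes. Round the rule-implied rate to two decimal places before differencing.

0.24 pp

Output 2.3% below potential → x = -2.3.
i = 1.9 + 3.4 + 1.13 × (3.4 − 2.5) + 1 × (-2.3)
   = 1.9 + 3.4 + 1.017 − 2.3 = 4.02
Deviation = 4.26 − 4.02 = 0.24 pp.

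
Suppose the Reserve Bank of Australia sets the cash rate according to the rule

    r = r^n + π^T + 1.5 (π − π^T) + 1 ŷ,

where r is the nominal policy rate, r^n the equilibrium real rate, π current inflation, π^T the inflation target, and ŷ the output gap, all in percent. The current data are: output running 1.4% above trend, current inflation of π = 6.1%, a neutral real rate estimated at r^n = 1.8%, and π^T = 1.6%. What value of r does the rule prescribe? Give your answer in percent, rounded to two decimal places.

Output 1.4% above potential → ŷ = 1.4.
r = 1.8 + 1.6 + 1.5 × (6.1 − 1.6) + 1 × 1.4
   = 1.8 + 1.6 + 6.75 + 1.4 = 11.55

11.55%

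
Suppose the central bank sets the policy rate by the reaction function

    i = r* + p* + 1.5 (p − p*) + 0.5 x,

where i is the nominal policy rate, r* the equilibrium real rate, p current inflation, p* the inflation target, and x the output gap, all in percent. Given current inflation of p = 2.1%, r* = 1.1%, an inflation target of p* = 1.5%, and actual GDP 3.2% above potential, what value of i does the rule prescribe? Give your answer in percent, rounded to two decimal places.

5.10%

Output 3.2% above potential → x = 3.2.
i = 1.1 + 1.5 + 1.5 × (2.1 − 1.5) + 0.5 × 3.2
   = 1.1 + 1.5 + 0.9 + 1.6 = 5.10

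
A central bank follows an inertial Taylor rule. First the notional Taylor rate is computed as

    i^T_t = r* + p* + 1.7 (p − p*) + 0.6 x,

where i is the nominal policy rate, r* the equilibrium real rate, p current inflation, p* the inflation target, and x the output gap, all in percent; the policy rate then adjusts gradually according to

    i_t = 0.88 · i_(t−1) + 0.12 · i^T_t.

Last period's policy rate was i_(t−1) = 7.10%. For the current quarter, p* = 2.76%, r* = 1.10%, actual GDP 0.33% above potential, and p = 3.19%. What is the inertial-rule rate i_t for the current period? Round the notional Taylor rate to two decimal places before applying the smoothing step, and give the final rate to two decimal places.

6.82%

Output 0.33% above potential → x = 0.33.
i^T_t = 1.10 + 2.76 + 1.7 × (3.19 − 2.76) + 0.6 × 0.33
   = 1.10 + 2.76 + 0.731 + 0.198 = 4.79
i_t = 0.88 × 7.10 + 0.12 × 4.79 = 6.248 + 0.5748 = 6.82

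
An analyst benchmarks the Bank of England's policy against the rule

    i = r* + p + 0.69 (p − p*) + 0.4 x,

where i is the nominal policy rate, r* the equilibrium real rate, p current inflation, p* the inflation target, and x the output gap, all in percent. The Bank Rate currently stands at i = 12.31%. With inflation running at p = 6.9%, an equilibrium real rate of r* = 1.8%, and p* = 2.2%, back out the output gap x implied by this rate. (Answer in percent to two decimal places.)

0.4 x = 12.31 − 1.8 − 6.9 − 0.69 × (6.9 − 2.2) = 0.367
x = 0.367 / 0.4 = 0.92

0.92%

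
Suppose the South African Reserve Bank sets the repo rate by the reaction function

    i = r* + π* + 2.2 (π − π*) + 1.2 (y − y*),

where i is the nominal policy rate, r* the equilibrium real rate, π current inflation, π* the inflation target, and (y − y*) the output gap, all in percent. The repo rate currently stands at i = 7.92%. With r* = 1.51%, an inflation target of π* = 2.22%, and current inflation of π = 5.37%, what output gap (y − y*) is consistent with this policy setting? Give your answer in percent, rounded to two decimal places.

1.2 (y − y*) = 7.92 − 1.51 − 2.22 − 2.2 × (5.37 − 2.22) = -2.74
(y − y*) = -2.74 / 1.2 = -2.28

-2.28%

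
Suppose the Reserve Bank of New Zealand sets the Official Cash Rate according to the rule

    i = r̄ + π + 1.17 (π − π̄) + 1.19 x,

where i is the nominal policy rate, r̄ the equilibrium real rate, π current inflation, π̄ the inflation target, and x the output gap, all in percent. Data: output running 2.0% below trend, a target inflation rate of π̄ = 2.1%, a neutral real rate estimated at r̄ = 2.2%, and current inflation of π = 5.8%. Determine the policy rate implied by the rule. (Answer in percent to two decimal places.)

9.95%

Output 2.0% below potential → x = -2.0.
i = 2.2 + 5.8 + 1.17 × (5.8 − 2.1) + 1.19 × (-2.0)
   = 2.2 + 5.8 + 4.329 − 2.38 = 9.95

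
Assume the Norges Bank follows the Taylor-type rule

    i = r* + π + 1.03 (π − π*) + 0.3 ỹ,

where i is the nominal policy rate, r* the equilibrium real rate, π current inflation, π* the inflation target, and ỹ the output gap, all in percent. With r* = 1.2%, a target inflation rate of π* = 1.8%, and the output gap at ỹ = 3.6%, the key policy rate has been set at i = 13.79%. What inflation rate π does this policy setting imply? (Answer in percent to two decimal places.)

Collecting π: i = r* + (1 + 1.03) π − 1.03 π* + 0.3 ỹ
2.03 π = 13.79 − 1.2 + 1.03 × 1.8 − 0.3 × 3.6 = 13.364
π = 13.364 / 2.03 = 6.58

6.58%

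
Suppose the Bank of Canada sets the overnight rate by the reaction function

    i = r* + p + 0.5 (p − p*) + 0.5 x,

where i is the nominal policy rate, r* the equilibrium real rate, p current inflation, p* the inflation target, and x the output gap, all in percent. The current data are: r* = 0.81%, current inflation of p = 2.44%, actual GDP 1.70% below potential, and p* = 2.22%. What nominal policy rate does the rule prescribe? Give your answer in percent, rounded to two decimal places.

Output 1.70% below potential → x = -1.70.
i = 0.81 + 2.44 + 0.5 × (2.44 − 2.22) + 0.5 × (-1.70)
   = 0.81 + 2.44 + 0.11 − 0.85 = 2.51

2.51%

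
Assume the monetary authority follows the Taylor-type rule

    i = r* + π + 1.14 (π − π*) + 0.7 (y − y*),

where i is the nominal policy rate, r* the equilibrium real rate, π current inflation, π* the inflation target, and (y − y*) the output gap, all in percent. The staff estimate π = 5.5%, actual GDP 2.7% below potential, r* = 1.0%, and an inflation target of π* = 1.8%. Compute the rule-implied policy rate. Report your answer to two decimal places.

Output 2.7% below potential → (y − y*) = -2.7.
i = 1.0 + 5.5 + 1.14 × (5.5 − 1.8) + 0.7 × (-2.7)
   = 1.0 + 5.5 + 4.218 − 1.89 = 8.83

8.83%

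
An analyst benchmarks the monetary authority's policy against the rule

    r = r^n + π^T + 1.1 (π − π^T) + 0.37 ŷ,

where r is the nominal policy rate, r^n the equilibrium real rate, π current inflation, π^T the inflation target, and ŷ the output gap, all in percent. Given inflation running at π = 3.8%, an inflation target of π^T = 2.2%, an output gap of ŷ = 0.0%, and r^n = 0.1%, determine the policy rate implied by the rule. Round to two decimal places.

4.06%

r = 0.1 + 2.2 + 1.1 × (3.8 − 2.2) + 0.37 × 0.0
   = 0.1 + 2.2 + 1.76 + 0 = 4.06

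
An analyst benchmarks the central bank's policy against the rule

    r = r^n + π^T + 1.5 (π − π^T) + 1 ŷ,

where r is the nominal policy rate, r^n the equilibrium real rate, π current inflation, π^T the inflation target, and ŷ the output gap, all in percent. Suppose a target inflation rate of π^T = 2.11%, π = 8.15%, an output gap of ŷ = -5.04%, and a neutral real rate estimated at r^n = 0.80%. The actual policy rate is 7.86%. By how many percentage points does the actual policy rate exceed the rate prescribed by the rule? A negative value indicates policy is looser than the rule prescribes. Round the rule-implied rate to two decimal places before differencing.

r = 0.80 + 2.11 + 1.5 × (8.15 − 2.11) + 1 × (-5.04)
   = 0.80 + 2.11 + 9.06 − 5.04 = 6.93
Deviation = 7.86 − 6.93 = 0.93 pp.

0.93 pp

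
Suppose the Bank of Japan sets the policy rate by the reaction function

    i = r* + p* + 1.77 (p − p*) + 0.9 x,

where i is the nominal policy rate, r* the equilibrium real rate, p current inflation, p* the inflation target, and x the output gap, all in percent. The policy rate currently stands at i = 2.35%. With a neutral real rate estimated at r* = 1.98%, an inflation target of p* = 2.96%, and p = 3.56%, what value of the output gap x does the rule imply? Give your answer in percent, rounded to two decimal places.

0.9 x = 2.35 − 1.98 − 2.96 − 1.77 × (3.56 − 2.96) = -3.652
x = -3.652 / 0.9 = -4.06

-4.06%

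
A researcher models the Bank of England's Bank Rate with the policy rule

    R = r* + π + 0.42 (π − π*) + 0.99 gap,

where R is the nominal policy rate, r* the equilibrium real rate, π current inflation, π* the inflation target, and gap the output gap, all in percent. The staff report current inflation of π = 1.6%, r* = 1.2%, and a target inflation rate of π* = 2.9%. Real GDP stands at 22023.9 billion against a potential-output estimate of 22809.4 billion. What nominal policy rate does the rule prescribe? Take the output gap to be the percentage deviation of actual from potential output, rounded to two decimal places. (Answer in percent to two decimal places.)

-1.15%

Output gap = 100 × (22023.9 − 22809.4) / 22809.4 = -3.44%.
R = 1.20 + 1.60 + 0.42 × (1.60 − 2.90) + 0.99 × (-3.44)
   = 1.20 + 1.6 − 0.546 − 3.4056 = -1.15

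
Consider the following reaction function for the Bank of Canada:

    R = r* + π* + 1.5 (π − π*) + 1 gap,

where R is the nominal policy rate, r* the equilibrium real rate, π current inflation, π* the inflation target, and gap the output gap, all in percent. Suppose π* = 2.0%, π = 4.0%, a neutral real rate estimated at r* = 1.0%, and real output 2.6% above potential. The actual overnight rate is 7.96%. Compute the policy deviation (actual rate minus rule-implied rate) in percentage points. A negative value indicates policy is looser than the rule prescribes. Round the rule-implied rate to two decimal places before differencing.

Output 2.6% above potential → gap = 2.6.
R = 1.0 + 2.0 + 1.5 × (4.0 − 2.0) + 1 × 2.6
   = 1.0 + 2 + 3 + 2.6 = 8.60
Deviation = 7.96 − 8.60 = -0.64 pp.

-0.64 pp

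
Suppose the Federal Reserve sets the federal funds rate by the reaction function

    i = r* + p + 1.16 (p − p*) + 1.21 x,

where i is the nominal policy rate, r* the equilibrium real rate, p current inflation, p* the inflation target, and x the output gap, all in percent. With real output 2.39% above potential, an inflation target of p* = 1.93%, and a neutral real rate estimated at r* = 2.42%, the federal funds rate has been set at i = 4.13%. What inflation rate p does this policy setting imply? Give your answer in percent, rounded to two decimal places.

0.49%

Output 2.39% above potential → x = 2.39.
Collecting p: i = r* + (1 + 1.16) p − 1.16 p* + 1.21 x
2.16 p = 4.13 − 2.42 + 1.16 × 1.93 − 1.21 × 2.39 = 1.0569
p = 1.0569 / 2.16 = 0.49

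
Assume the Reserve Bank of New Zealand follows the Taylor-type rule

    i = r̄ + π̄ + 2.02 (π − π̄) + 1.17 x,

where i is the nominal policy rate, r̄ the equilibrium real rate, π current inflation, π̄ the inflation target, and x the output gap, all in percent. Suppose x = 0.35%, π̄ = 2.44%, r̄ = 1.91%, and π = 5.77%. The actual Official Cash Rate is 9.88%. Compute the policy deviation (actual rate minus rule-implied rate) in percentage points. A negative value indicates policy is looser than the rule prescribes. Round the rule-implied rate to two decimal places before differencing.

-1.61 pp

i = 1.91 + 2.44 + 2.02 × (5.77 − 2.44) + 1.17 × 0.35
   = 1.91 + 2.44 + 6.7266 + 0.4095 = 11.49
Deviation = 9.88 − 11.49 = -1.61 pp.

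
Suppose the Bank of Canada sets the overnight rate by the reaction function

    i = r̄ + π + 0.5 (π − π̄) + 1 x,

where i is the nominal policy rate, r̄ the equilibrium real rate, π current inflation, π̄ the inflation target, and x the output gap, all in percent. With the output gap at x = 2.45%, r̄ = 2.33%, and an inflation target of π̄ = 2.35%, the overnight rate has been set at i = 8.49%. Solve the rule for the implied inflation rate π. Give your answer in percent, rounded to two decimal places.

Collecting π: i = r̄ + (1 + 0.5) π − 0.5 π̄ + 1 x
1.5 π = 8.49 − 2.33 + 0.5 × 2.35 − 1 × 2.45 = 4.885
π = 4.885 / 1.5 = 3.26

3.26%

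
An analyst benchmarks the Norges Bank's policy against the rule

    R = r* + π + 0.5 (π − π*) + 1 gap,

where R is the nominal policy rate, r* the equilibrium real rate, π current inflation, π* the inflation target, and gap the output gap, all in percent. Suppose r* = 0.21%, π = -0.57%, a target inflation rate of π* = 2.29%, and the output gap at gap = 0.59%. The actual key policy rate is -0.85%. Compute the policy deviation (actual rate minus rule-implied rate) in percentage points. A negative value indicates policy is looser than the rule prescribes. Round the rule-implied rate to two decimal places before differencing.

0.35 pp

R = 0.21 + (-0.57) + 0.5 × (-0.57 − 2.29) + 1 × 0.59
   = 0.21 − 0.57 − 1.43 + 0.59 = -1.20
Deviation = -0.85 − (-1.20) = 0.35 pp.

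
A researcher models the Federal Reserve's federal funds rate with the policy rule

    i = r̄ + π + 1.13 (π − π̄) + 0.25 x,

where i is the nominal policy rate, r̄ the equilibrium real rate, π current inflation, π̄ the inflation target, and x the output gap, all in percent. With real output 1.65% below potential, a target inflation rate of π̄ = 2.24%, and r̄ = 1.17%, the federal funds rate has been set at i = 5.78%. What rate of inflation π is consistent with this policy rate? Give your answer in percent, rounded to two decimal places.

3.55%

Output 1.65% below potential → x = -1.65.
Collecting π: i = r̄ + (1 + 1.13) π − 1.13 π̄ + 0.25 x
2.13 π = 5.78 − 1.17 + 1.13 × 2.24 − 0.25 × (-1.65) = 7.5537
π = 7.5537 / 2.13 = 3.55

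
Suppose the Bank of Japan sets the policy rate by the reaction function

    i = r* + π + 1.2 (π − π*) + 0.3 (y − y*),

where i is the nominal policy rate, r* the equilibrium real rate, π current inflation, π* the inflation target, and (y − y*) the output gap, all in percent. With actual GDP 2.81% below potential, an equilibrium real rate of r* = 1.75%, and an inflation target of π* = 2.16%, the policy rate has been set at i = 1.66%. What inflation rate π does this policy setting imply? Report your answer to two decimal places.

1.52%

Output 2.81% below potential → (y − y*) = -2.81.
Collecting π: i = r* + (1 + 1.2) π − 1.2 π* + 0.3 (y − y*)
2.2 π = 1.66 − 1.75 + 1.2 × 2.16 − 0.3 × (-2.81) = 3.345
π = 3.345 / 2.2 = 1.52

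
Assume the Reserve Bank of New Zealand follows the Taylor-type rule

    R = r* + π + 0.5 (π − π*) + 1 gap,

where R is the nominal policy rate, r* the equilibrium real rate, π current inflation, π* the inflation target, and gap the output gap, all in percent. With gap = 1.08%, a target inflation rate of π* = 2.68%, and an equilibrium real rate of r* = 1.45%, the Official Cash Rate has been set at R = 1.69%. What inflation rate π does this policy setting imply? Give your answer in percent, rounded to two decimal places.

Collecting π: R = r* + (1 + 0.5) π − 0.5 π* + 1 gap
1.5 π = 1.69 − 1.45 + 0.5 × 2.68 − 1 × 1.08 = 0.5
π = 0.5 / 1.5 = 0.33

0.33%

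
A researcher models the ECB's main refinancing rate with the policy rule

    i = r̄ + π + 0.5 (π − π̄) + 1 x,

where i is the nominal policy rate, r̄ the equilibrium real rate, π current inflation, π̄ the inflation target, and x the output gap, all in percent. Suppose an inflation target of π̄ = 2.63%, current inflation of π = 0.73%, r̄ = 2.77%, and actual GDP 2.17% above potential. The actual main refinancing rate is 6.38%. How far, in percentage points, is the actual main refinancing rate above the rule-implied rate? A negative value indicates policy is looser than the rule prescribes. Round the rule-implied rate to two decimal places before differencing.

1.66 pp

Output 2.17% above potential → x = 2.17.
i = 2.77 + 0.73 + 0.5 × (0.73 − 2.63) + 1 × 2.17
   = 2.77 + 0.73 − 0.95 + 2.17 = 4.72
Deviation = 6.38 − 4.72 = 1.66 pp.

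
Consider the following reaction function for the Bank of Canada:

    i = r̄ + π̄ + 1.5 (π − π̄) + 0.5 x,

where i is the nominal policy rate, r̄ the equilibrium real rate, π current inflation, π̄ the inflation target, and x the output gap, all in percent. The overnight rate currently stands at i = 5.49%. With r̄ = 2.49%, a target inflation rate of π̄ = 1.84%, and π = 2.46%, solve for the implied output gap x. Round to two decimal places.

0.46%

0.5 x = 5.49 − 2.49 − 1.84 − 1.5 × (2.46 − 1.84) = 0.23
x = 0.23 / 0.5 = 0.46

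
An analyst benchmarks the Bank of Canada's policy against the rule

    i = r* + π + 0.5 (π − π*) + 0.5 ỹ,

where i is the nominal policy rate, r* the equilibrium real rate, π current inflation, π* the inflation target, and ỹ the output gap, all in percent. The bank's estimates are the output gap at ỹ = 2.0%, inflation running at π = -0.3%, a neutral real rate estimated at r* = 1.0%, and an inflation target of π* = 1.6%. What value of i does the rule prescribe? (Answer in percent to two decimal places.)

i = 1.0 + (-0.3) + 0.5 × (-0.3 − 1.6) + 0.5 × 2.0
   = 1.0 − 0.3 − 0.95 + 1 = 0.75

0.75%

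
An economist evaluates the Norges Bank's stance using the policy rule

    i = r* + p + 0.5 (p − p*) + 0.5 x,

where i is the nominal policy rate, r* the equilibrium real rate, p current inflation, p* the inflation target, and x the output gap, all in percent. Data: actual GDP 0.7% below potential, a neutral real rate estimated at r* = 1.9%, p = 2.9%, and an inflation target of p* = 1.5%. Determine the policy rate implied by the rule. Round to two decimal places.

Output 0.7% below potential → x = -0.7.
i = 1.9 + 2.9 + 0.5 × (2.9 − 1.5) + 0.5 × (-0.7)
   = 1.9 + 2.9 + 0.7 − 0.35 = 5.15

5.15%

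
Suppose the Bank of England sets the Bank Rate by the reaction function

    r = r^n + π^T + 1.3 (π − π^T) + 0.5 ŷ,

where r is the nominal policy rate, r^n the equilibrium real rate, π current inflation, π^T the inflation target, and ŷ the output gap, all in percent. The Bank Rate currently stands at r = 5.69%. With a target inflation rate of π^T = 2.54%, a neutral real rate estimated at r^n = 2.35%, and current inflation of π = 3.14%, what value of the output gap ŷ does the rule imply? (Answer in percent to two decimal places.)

0.5 ŷ = 5.69 − 2.35 − 2.54 − 1.3 × (3.14 − 2.54) = 0.02
ŷ = 0.02 / 0.5 = 0.04

0.04%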